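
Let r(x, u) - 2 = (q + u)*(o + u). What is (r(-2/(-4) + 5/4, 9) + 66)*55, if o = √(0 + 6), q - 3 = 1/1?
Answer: 10175 + 715*√6 ≈ 11926.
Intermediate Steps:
q = 4 (q = 3 + 1/1 = 3 + 1*1 = 3 + 1 = 4)
o = √6 ≈ 2.4495
r(x, u) = 2 + (4 + u)*(u + √6) (r(x, u) = 2 + (4 + u)*(√6 + u) = 2 + (4 + u)*(u + √6))
(r(-2/(-4) + 5/4, 9) + 66)*55 = ((2 + 9² + 4*9 + 4*√6 + 9*√6) + 66)*55 = ((2 + 81 + 36 + 4*√6 + 9*√6) + 66)*55 = ((119 + 13*√6) + 66)*55 = (185 + 13*√6)*55 = 10175 + 715*√6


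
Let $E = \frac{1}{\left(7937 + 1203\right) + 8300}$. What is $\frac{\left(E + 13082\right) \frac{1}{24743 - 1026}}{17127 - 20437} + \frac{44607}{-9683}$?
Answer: $- \frac{61073520340915923}{13256966529870400} \approx -4.6069$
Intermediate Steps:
$E = \frac{1}{17440}$ ($E = \frac{1}{9140 + 8300} = \frac{1}{17440} \approx 5.7339 \cdot 10^{-5}$)
$\frac{\left(E + 13082\right) \frac{1}{24743 - 1026}}{17127 - 20437} + \frac{44607}{-9683} = \frac{\left(\frac{1}{17440} + 13082\right) \frac{1}{24743 - 1026}}{17127 - 20437} + \frac{44607}{-9683} = \frac{\frac{228150081}{17440} \cdot \frac{1}{23717}}{17127 - 20437} + 44607 \left(- \frac{1}{9683}\right) = \frac{\frac{228150081}{17440} \cdot \frac{1}{23717}}{-3310} - \frac{44607}{9683} = \frac{228150081}{413624480} \left(- \frac{1}{3310}\right) - \frac{44607}{9683} = - \frac{228150081}{1369097028800} - \frac{44607}{9683} = - \frac{61073520340915923}{13256966529870400}$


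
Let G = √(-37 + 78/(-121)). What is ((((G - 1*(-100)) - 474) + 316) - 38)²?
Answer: (1056 - I*√4555)²/121 ≈ 9178.4 - 1178.0*I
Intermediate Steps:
G = I*√4555/11 (G = √(-37 + 78*(-1/121)) = √(-37 - 78/121) = √(-4555/121) = I*√4555/11 ≈ 6.1355*I)
((((G - 1*(-100)) - 474) + 316) - 38)² = ((((I*√4555/11 - 1*(-100)) - 474) + 316) - 38)² = ((((I*√4555/11 + 100) - 474) + 316) - 38)² = ((((100 + I*√4555/11) - 474) + 316) - 38)² = (((-374 + I*√4555/11) + 316) - 38)² = ((-58 + I*√4555/11) - 38)² = (-96 + I*√4555/11)²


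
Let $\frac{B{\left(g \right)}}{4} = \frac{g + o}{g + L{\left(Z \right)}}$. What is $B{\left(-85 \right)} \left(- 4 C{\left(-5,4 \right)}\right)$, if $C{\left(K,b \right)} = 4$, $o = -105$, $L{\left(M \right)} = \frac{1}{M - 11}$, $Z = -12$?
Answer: $- \frac{69920}{489} \approx -142.99$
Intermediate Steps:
$L{\left(M \right)} = \frac{1}{-11 + M}$
$B{\left(g \right)} = \frac{4 \left(-105 + g\right)}{- \frac{1}{23} + g}$ ($B{\left(g \right)} = 4 \frac{g - 105}{g + \frac{1}{-11 - 12}} = 4 \frac{-105 + g}{g + \frac{1}{-23}} = 4 \frac{-105 + g}{g - \frac{1}{23}} = 4 \frac{-105 + g}{- \frac{1}{23} + g} = \frac{4 \left(-105 + g\right)}{- \frac{1}{23} + g}$)
$B{\left(-85 \right)} \left(- 4 C{\left(-5,4 \right)}\right) = \frac{92 \left(-105 - 85\right)}{-1 + 23 \left(-85\right)} \left(\left(-4\right) 4\right) = 92 \frac{1}{-1 - 1955} \left(-190\right) \left(-16\right) = 92 \frac{1}{-1956} \left(-190\right) \left(-16\right) = 92 \left(- \frac{1}{1956}\right) \left(-190\right) \left(-16\right) = \frac{4370}{489} \left(-16\right) = - \frac{69920}{489}$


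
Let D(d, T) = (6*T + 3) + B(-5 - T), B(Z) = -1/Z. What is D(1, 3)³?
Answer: 4826809/512 ≈ 9427.4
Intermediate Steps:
D(d, T) = 3 - 1/(-5 - T) + 6*T (D(d, T) = (6*T + 3) - 1/(-5 - T) = (3 + 6*T) - 1/(-5 - T) = 3 - 1/(-5 - T) + 6*T)
D(1, 3)³ = ((16 + 6*3² + 33*3)/(5 + 3))³ = ((16 + 6*9 + 99)/8)³ = ((16 + 54 + 99)/8)³ = ((⅛)*169)³ = (169/8)³ = 4826809/512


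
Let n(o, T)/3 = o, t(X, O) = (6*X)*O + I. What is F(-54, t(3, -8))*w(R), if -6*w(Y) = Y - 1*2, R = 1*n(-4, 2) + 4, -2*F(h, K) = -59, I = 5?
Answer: 295/6 ≈ 49.167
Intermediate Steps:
t(X, O) = 5 + 6*O*X (t(X, O) = (6*X)*O + 5 = 6*O*X + 5 = 5 + 6*O*X)
n(o, T) = 3*o
F(h, K) = 59/2 (F(h, K) = -½*(-59) = 59/2)
R = -8 (R = 1*(3*(-4)) + 4 = 1*(-12) + 4 = -12 + 4 = -8)
w(Y) = ⅓ - Y/6 (w(Y) = -(Y - 1*2)/6 = -(Y - 2)/6 = -(-2 + Y)/6 = ⅓ - Y/6)
F(-54, t(3, -8))*w(R) = 59*(⅓ - ⅙*(-8))/2 = 59*(⅓ + 4/3)/2 = (59/2)*(5/3) = 295/6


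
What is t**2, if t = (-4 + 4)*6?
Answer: 0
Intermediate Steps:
t = 0 (t = 0*6 = 0)
t**2 = 0**2 = 0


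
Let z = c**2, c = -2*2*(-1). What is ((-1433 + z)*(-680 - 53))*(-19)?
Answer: -19734559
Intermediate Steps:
c = 4 (c = -4*(-1) = 4)
z = 16 (z = 4**2 = 16)
((-1433 + z)*(-680 - 53))*(-19) = ((-1433 + 16)*(-680 - 53))*(-19) = -1417*(-733)*(-19) = 1038661*(-19) = -19734559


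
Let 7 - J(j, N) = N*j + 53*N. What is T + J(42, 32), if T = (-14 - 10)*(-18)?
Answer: -2601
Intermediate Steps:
T = 432 (T = -24*(-18) = 432)
J(j, N) = 7 - 53*N - N*j (J(j, N) = 7 - (N*j + 53*N) = 7 - (53*N + N*j) = 7 + (-53*N - N*j) = 7 - 53*N - N*j)
T + J(42, 32) = 432 + (7 - 53*32 - 1*32*42) = 432 + (7 - 1696 - 1344) = 432 - 3033 = -2601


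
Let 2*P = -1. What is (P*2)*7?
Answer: -7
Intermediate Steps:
P = -½ (P = (½)*(-1) = -½ ≈ -0.50000)
(P*2)*7 = -½*2*7 = -1*7 = -7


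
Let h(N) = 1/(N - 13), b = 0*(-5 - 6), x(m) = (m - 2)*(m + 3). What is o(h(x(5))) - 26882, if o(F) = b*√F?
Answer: -26882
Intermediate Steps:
x(m) = (-2 + m)*(3 + m)
b = 0 (b = 0*(-11) = 0)
h(N) = 1/(-13 + N)
o(F) = 0 (o(F) = 0*√F = 0)
o(h(x(5))) - 26882 = 0 - 26882 = -26882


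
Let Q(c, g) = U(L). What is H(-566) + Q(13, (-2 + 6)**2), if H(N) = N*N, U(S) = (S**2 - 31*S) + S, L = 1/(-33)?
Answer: 348868675/1089 ≈ 3.2036e+5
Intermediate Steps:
L = -1/33 ≈ -0.030303
U(S) = S**2 - 30*S
H(N) = N**2
Q(c, g) = 991/1089 (Q(c, g) = -(-30 - 1/33)/33 = -1/33*(-991/33) = 991/1089)
H(-566) + Q(13, (-2 + 6)**2) = (-566)**2 + 991/1089 = 320356 + 991/1089 = 348868675/1089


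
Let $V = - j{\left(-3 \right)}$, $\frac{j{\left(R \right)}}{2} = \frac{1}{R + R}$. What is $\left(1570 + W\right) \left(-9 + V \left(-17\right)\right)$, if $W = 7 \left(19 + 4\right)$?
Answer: $-25388$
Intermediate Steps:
$j{\left(R \right)} = \frac{1}{R}$ ($j{\left(R \right)} = \frac{2}{R + R} = \frac{2}{2 R} = 2 \frac{1}{2 R} = \frac{1}{R}$)
$V = \frac{1}{3}$ ($V = - \frac{1}{-3} = \left(-1\right) \left(- \frac{1}{3}\right) = \frac{1}{3} \approx 0.33333$)
$W = 161$ ($W = 7 \cdot 23 = 161$)
$\left(1570 + W\right) \left(-9 + V \left(-17\right)\right) = \left(1570 + 161\right) \left(-9 + \frac{1}{3} \left(-17\right)\right) = 1731 \left(-9 - \frac{17}{3}\right) = 1731 \left(- \frac{44}{3}\right) = -25388$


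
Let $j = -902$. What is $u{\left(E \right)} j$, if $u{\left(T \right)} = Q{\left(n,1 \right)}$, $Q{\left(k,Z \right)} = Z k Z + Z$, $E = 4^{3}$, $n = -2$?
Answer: $902$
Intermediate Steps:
$E = 64$
$Q{\left(k,Z \right)} = Z + k Z^{2}$ ($Q{\left(k,Z \right)} = k Z^{2} + Z = Z + k Z^{2}$)
$u{\left(T \right)} = -1$ ($u{\left(T \right)} = 1 \left(1 + 1 \left(-2\right)\right) = 1 \left(1 - 2\right) = 1 \left(-1\right) = -1$)
$u{\left(E \right)} j = \left(-1\right) \left(-902\right) = 902$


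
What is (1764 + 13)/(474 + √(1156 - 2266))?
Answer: 140383/37631 - 1777*I*√1110/225786 ≈ 3.7305 - 0.26221*I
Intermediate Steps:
(1764 + 13)/(474 + √(1156 - 2266)) = 1777/(474 + √(-1110)) = 1777/(474 + I*√1110)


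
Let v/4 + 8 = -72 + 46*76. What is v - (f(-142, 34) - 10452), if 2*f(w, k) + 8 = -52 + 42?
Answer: 24125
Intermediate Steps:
f(w, k) = -9 (f(w, k) = -4 + (-52 + 42)/2 = -4 + (½)*(-10) = -4 - 5 = -9)
v = 13664 (v = -32 + 4*(-72 + 46*76) = -32 + 4*(-72 + 3496) = -32 + 4*3424 = -32 + 13696 = 13664)
v - (f(-142, 34) - 10452) = 13664 - (-9 - 10452) = 13664 - 1*(-10461) = 13664 + 10461 = 24125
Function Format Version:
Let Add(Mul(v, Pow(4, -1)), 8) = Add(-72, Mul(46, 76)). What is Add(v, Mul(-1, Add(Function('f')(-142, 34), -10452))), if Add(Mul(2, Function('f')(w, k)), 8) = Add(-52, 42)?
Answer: 24125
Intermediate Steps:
Function('f')(w, k) = -9 (Function('f')(w, k) = Add(-4, Mul(Rational(1, 2), Add(-52, 42))) = Add(-4, Mul(Rational(1, 2), -10)) = Add(-4, -5) = -9)
v = 13664 (v = Add(-32, Mul(4, Add(-72, Mul(46, 76)))) = Add(-32, Mul(4, Add(-72, 3496))) = Add(-32, Mul(4, 3424)) = Add(-32, 13696) = 13664)
Add(v, Mul(-1, Add(Function('f')(-142, 34), -10452))) = Add(13664, Mul(-1, Add(-9, -10452))) = Add(13664, Mul(-1, -10461)) = Add(13664, 10461) = 24125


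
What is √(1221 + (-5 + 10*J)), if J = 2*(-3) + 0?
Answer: 34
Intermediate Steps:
J = -6 (J = -6 + 0 = -6)
√(1221 + (-5 + 10*J)) = √(1221 + (-5 + 10*(-6))) = √(1221 + (-5 - 60)) = √(1221 - 65) = √1156 = 34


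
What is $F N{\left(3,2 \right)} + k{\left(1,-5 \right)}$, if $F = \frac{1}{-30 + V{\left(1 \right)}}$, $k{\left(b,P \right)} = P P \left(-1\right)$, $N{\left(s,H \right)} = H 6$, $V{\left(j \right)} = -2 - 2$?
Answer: $- \frac{431}{17} \approx -25.353$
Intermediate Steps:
$V{\left(j \right)} = -4$
$N{\left(s,H \right)} = 6 H$
$k{\left(b,P \right)} = - P^{2}$ ($k{\left(b,P \right)} = P^{2} \left(-1\right) = - P^{2}$)
$F = - \frac{1}{34}$ ($F = \frac{1}{-30 - 4} = \frac{1}{-34} = - \frac{1}{34} \approx -0.029412$)
$F N{\left(3,2 \right)} + k{\left(1,-5 \right)} = - \frac{6 \cdot 2}{34} - \left(-5\right)^{2} = \left(- \frac{1}{34}\right) 12 - 25 = - \frac{6}{17} - 25 = - \frac{431}{17}$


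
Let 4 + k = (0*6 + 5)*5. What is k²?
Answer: 441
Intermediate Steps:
k = 21 (k = -4 + (0*6 + 5)*5 = -4 + (0 + 5)*5 = -4 + 5*5 = -4 + 25 = 21)
k² = 21² = 441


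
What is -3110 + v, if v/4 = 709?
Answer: -274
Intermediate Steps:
v = 2836 (v = 4*709 = 2836)
-3110 + v = -3110 + 2836 = -274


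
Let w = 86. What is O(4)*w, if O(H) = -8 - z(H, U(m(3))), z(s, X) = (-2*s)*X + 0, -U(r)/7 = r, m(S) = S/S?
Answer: -5504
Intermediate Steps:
m(S) = 1
U(r) = -7*r
z(s, X) = -2*X*s (z(s, X) = -2*X*s + 0 = -2*X*s)
O(H) = -8 - 14*H (O(H) = -8 - (-2)*(-7*1)*H = -8 - (-2)*(-7)*H = -8 - 14*H)
O(4)*w = (-8 - 14*4)*86 = (-8 - 56)*86 = -64*86 = -5504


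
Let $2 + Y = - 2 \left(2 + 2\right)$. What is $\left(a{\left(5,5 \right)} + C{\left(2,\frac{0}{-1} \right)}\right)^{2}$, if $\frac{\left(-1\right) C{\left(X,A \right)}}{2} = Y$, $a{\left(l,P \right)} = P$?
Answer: $625$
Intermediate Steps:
$Y = -10$ ($Y = -2 - 2 \left(2 + 2\right) = -2 - 8 = -10$)
$C{\left(X,A \right)} = 20$ ($C{\left(X,A \right)} = \left(-2\right) \left(-10\right) = 20$)
$\left(a{\left(5,5 \right)} + C{\left(2,\frac{0}{-1} \right)}\right)^{2} = \left(5 + 20\right)^{2} = 25^{2} = 625$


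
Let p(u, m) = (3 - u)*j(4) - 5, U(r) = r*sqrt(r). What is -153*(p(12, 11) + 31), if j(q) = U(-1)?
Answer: -3978 - 1377*I ≈ -3978.0 - 1377.0*I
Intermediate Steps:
U(r) = r**(3/2)
j(q) = -I (j(q) = (-1)**(3/2) = -I)
p(u, m) = -5 - I*(3 - u) (p(u, m) = (3 - u)*(-I) - 5 = -I*(3 - u) - 5 = -5 - I*(3 - u))
-153*(p(12, 11) + 31) = -153*((-5 - 3*I + I*12) + 31) = -153*((-5 - 3*I + 12*I) + 31) = -153*((-5 + 9*I) + 31) = -153*(26 + 9*I) = -3978 - 1377*I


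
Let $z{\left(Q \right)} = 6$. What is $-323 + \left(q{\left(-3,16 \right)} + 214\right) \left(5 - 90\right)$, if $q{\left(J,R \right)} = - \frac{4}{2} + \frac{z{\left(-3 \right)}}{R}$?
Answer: $- \frac{146999}{8} \approx -18375.0$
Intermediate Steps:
$q{\left(J,R \right)} = -2 + \frac{6}{R}$ ($q{\left(J,R \right)} = - \frac{4}{2} + \frac{6}{R} = \left(-4\right) \frac{1}{2} + \frac{6}{R} = -2 + \frac{6}{R}$)
$-323 + \left(q{\left(-3,16 \right)} + 214\right) \left(5 - 90\right) = -323 + \left(\left(-2 + \frac{6}{16}\right) + 214\right) \left(5 - 90\right) = -323 + \left(\left(-2 + 6 \cdot \frac{1}{16}\right) + 214\right) \left(5 - 90\right) = -323 + \left(\left(-2 + \frac{3}{8}\right) + 214\right) \left(-85\right) = -323 + \left(- \frac{13}{8} + 214\right) \left(-85\right) = -323 + \frac{1699}{8} \left(-85\right) = -323 - \frac{144415}{8} = - \frac{146999}{8}$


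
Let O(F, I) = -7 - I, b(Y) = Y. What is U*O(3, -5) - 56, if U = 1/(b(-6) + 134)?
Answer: -3585/64 ≈ -56.016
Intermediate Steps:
U = 1/128 (U = 1/(-6 + 134) = 1/128 ≈ 0.0078125)
U*O(3, -5) - 56 = (-7 - 1*(-5))/128 - 56 = (-7 + 5)/128 - 56 = (1/128)*(-2) - 56 = -1/64 - 56 = -3585/64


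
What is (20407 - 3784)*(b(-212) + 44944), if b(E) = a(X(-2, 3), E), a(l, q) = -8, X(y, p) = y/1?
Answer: 746971128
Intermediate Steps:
X(y, p) = y (X(y, p) = y*1 = y)
b(E) = -8
(20407 - 3784)*(b(-212) + 44944) = (20407 - 3784)*(-8 + 44944) = 16623*44936 = 746971128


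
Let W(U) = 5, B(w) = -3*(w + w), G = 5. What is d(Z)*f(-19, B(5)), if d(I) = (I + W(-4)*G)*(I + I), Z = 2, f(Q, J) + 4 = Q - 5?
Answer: -3024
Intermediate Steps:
B(w) = -6*w
f(Q, J) = -9 + Q (f(Q, J) = -4 + (Q - 5) = -4 + (-5 + Q) = -9 + Q)
d(I) = 2*I*(25 + I) (d(I) = (I + 5*5)*(I + I) = (I + 25)*(2*I) = (25 + I)*(2*I) = 2*I*(25 + I))
d(Z)*f(-19, B(5)) = (2*2*(25 + 2))*(-9 - 19) = (2*2*27)*(-28) = 108*(-28) = -3024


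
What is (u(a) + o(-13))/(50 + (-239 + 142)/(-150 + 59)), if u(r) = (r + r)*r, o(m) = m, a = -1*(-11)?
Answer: 20839/4647 ≈ 4.4844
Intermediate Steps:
a = 11
u(r) = 2*r² (u(r) = (2*r)*r = 2*r²)
(u(a) + o(-13))/(50 + (-239 + 142)/(-150 + 59)) = (2*11² - 13)/(50 + (-239 + 142)/(-150 + 59)) = (2*121 - 13)/(50 - 97/(-91)) = (242 - 13)/(50 - 97*(-1/91)) = 229/(50 + 97/91) = 229/(4647/91) = 229*(91/4647) = 20839/4647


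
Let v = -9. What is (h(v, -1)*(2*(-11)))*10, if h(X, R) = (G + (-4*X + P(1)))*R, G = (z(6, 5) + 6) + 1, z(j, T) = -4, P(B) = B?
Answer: 8800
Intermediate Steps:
G = 3 (G = (-4 + 6) + 1 = 2 + 1 = 3)
h(X, R) = R*(4 - 4*X) (h(X, R) = (3 + (-4*X + 1))*R = (3 + (1 - 4*X))*R = (4 - 4*X)*R = R*(4 - 4*X))
(h(v, -1)*(2*(-11)))*10 = ((4*(-1)*(1 - 1*(-9)))*(2*(-11)))*10 = ((4*(-1)*(1 + 9))*(-22))*10 = ((4*(-1)*10)*(-22))*10 = -40*(-22)*10 = 880*10 = 8800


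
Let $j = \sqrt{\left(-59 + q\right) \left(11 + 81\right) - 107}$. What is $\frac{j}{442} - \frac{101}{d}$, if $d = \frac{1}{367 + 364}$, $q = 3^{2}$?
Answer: $-73831 + \frac{3 i \sqrt{523}}{442} \approx -73831.0 + 0.15522 i$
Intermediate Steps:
$q = 9$
$d = \frac{1}{731} \approx 0.001368$
$j = 3 i \sqrt{523}$ ($j = \sqrt{\left(-59 + 9\right) \left(11 + 81\right) - 107} = \sqrt{\left(-50\right) 92 - 107} = \sqrt{-4600 - 107} = \sqrt{-4707} = 3 i \sqrt{523} \approx 68.608 i$)
$\frac{j}{442} - \frac{101}{d} = \frac{3 i \sqrt{523}}{442} - 101 \frac{1}{\frac{1}{731}} = 3 i \sqrt{523} \cdot \frac{1}{442} - 73831 = \frac{3 i \sqrt{523}}{442} - 73831 = -73831 + \frac{3 i \sqrt{523}}{442}$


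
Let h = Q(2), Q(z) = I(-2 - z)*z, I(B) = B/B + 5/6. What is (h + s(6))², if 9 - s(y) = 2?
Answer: 1024/9 ≈ 113.78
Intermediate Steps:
I(B) = 11/6 (I(B) = 1 + 5*(⅙) = 1 + ⅚ = 11/6)
s(y) = 7 (s(y) = 9 - 1*2 = 9 - 2 = 7)
Q(z) = 11*z/6
h = 11/3 (h = (11/6)*2 = 11/3 ≈ 3.6667)
(h + s(6))² = (11/3 + 7)² = (32/3)² = 1024/9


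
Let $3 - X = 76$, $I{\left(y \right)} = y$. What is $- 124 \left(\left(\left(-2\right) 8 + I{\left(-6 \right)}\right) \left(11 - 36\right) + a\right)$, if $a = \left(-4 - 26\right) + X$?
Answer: $-55428$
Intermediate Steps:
$X = -73$ ($X = 3 - 76 = -73$)
$a = -103$ ($a = \left(-4 - 26\right) - 73 = -30 - 73 = -103$)
$- 124 \left(\left(\left(-2\right) 8 + I{\left(-6 \right)}\right) \left(11 - 36\right) + a\right) = - 124 \left(\left(\left(-2\right) 8 - 6\right) \left(11 - 36\right) - 103\right) = - 124 \left(\left(-16 - 6\right) \left(-25\right) - 103\right) = - 124 \left(\left(-22\right) \left(-25\right) - 103\right) = - 124 \left(550 - 103\right) = \left(-124\right) 447 = -55428$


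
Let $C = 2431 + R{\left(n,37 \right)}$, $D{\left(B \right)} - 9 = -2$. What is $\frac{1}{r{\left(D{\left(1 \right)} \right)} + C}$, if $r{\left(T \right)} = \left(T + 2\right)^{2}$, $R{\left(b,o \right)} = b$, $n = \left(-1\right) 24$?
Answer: $\frac{1}{2488} \approx 0.00040193$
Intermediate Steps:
$n = -24$
$D{\left(B \right)} = 7$ ($D{\left(B \right)} = 9 - 2 = 7$)
$r{\left(T \right)} = \left(2 + T\right)^{2}$
$C = 2407$ ($C = 2431 - 24 = 2407$)
$\frac{1}{r{\left(D{\left(1 \right)} \right)} + C} = \frac{1}{\left(2 + 7\right)^{2} + 2407} = \frac{1}{9^{2} + 2407} = \frac{1}{81 + 2407} = \frac{1}{2488}$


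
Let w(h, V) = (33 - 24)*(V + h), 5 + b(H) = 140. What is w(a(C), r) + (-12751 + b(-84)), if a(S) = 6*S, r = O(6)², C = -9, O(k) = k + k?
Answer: -11806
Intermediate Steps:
b(H) = 135 (b(H) = -5 + 140 = 135)
O(k) = 2*k
r = 144 (r = (2*6)² = 12² = 144)
w(h, V) = 9*V + 9*h (w(h, V) = 9*(V + h) = 9*V + 9*h)
w(a(C), r) + (-12751 + b(-84)) = (9*144 + 9*(6*(-9))) + (-12751 + 135) = (1296 + 9*(-54)) - 12616 = (1296 - 486) - 12616 = 810 - 12616 = -11806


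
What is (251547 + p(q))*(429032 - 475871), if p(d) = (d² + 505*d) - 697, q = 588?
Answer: -41852239026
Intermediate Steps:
p(d) = -697 + d² + 505*d
(251547 + p(q))*(429032 - 475871) = (251547 + (-697 + 588² + 505*588))*(429032 - 475871) = (251547 + (-697 + 345744 + 296940))*(-46839) = (251547 + 641987)*(-46839) = 893534*(-46839) = -41852239026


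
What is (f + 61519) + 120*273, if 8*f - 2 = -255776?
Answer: 249229/4 ≈ 62307.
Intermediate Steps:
f = -127887/4 (f = ¼ + (⅛)*(-255776) = ¼ - 31972 = -127887/4 ≈ -31972.)
(f + 61519) + 120*273 = (-127887/4 + 61519) + 120*273 = 118189/4 + 32760 = 249229/4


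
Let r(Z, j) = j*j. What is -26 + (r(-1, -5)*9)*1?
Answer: 199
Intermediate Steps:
r(Z, j) = j²
-26 + (r(-1, -5)*9)*1 = -26 + ((-5)²*9)*1 = -26 + (25*9)*1 = -26 + 225*1 = -26 + 225 = 199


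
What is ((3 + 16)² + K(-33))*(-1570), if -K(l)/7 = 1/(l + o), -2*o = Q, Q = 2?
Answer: -9640585/17 ≈ -5.6709e+5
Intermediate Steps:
o = -1 (o = -½*2 = -1)
K(l) = -7/(-1 + l) (K(l) = -7/(l - 1) = -7/(-1 + l))
((3 + 16)² + K(-33))*(-1570) = ((3 + 16)² - 7/(-1 - 33))*(-1570) = (19² - 7/(-34))*(-1570) = (361 - 7*(-1/34))*(-1570) = (361 + 7/34)*(-1570) = (12281/34)*(-1570) = -9640585/17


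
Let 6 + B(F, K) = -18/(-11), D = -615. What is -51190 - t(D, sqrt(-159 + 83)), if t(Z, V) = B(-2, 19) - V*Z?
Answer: -563042/11 - 1230*I*sqrt(19) ≈ -51186.0 - 5361.4*I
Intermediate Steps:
B(F, K) = -48/11 (B(F, K) = -6 - 18/(-11) = -6 - 18*(-1/11) = -6 + 18/11 = -48/11)
t(Z, V) = -48/11 - V*Z
-51190 - t(D, sqrt(-159 + 83)) = -51190 - (-48/11 - 1*sqrt(-159 + 83)*(-615)) = -51190 - (-48/11 - 1*sqrt(-76)*(-615)) = -51190 - (-48/11 - 1*2*I*sqrt(19)*(-615)) = -51190 - (-48/11 + 1230*I*sqrt(19)) = -51190 + (48/11 - 1230*I*sqrt(19)) = -563042/11 - 1230*I*sqrt(19)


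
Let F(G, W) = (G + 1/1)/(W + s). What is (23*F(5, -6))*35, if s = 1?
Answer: -966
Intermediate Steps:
F(G, W) = (1 + G)/(1 + W) (F(G, W) = (G + 1/1)/(W + 1) = (G + 1)/(1 + W) = (1 + G)/(1 + W))
(23*F(5, -6))*35 = (23*((1 + 5)/(1 - 6)))*35 = (23*(6/(-5)))*35 = (23*(-⅕*6))*35 = (23*(-6/5))*35 = -138/5*35 = -966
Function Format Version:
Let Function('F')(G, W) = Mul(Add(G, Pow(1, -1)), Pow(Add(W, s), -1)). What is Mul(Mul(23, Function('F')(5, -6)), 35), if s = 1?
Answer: -966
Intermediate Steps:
Function('F')(G, W) = Mul(Pow(Add(1, W), -1), Add(1, G)) (Function('F')(G, W) = Mul(Add(G, Pow(1, -1)), Pow(Add(W, 1), -1)) = Mul(Add(G, 1), Pow(Add(1, W), -1)) = Mul(Add(1, G), Pow(Add(1, W), -1)) = Mul(Pow(Add(1, W), -1), Add(1, G)))
Mul(Mul(23, Function('F')(5, -6)), 35) = Mul(Mul(23, Mul(Pow(Add(1, -6), -1), Add(1, 5))), 35) = Mul(Mul(23, Mul(Pow(-5, -1), 6)), 35) = Mul(Mul(23, Mul(Rational(-1, 5), 6)), 35) = Mul(Mul(23, Rational(-6, 5)), 35) = Mul(Rational(-138, 5), 35) = -966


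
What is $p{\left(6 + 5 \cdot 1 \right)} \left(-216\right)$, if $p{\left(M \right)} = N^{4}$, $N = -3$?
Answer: $-17496$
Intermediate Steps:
$p{\left(M \right)} = 81$ ($p{\left(M \right)} = \left(-3\right)^{4} = 81$)
$p{\left(6 + 5 \cdot 1 \right)} \left(-216\right) = 81 \left(-216\right) = -17496$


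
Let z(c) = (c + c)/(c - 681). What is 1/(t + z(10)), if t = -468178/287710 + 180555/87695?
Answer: 1692981878995/680298429814 ≈ 2.4886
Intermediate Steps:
z(c) = 2*c/(-681 + c) (z(c) = (2*c)/(-681 + c) = 2*c/(-681 + c))
t = 1089060934/2523072845 (t = -468178*1/287710 + 180555*(1/87695) = -234089/143855 + 36111/17539 = 1089060934/2523072845 ≈ 0.43164)
1/(t + z(10)) = 1/(1089060934/2523072845 + 2*10/(-681 + 10)) = 1/(1089060934/2523072845 + 2*10/(-671)) = 1/(1089060934/2523072845 + 2*10*(-1/671)) = 1/(1089060934/2523072845 - 20/671) = 1/(680298429814/1692981878995) = 1692981878995/680298429814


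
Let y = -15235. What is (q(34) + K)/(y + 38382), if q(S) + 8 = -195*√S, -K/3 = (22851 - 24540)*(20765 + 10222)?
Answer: 157011121/23147 - 195*√34/23147 ≈ 6783.2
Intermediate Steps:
K = 157011129 (K = -3*(22851 - 24540)*(20765 + 10222) = -(-5067)*30987 = -3*(-52337043) = 157011129)
q(S) = -8 - 195*√S
(q(34) + K)/(y + 38382) = ((-8 - 195*√34) + 157011129)/(-15235 + 38382) = (157011121 - 195*√34)/23147 = (157011121 - 195*√34)*(1/23147) = 157011121/23147 - 195*√34/23147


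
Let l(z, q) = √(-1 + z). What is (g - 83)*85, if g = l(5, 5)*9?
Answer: -5525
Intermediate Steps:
g = 18 (g = √(-1 + 5)*9 = √4*9 = 2*9 = 18)
(g - 83)*85 = (18 - 83)*85 = -65*85 = -5525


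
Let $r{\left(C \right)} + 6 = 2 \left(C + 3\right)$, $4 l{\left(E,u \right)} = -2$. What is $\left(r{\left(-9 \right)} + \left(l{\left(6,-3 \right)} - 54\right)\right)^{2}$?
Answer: $\frac{21025}{4} \approx 5256.3$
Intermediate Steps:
$l{\left(E,u \right)} = - \frac{1}{2}$ ($l{\left(E,u \right)} = \frac{1}{4} \left(-2\right) = - \frac{1}{2}$)
$r{\left(C \right)} = 2 C$ ($r{\left(C \right)} = -6 + 2 \left(C + 3\right) = -6 + 2 \left(3 + C\right) = -6 + \left(6 + 2 C\right) = 2 C$)
$\left(r{\left(-9 \right)} + \left(l{\left(6,-3 \right)} - 54\right)\right)^{2} = \left(2 \left(-9\right) - \frac{109}{2}\right)^{2} = \left(-18 - \frac{109}{2}\right)^{2} = \left(- \frac{145}{2}\right)^{2} = \frac{21025}{4}$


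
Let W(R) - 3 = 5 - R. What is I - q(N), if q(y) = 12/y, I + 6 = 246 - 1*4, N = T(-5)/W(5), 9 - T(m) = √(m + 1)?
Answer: 19736/85 - 72*I/85 ≈ 232.19 - 0.84706*I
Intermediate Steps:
W(R) = 8 - R (W(R) = 3 + (5 - R) = 8 - R)
T(m) = 9 - √(1 + m) (T(m) = 9 - √(m + 1) = 9 - √(1 + m))
N = 3 - 2*I/3 (N = (9 - √(1 - 5))/(8 - 1*5) = (9 - √(-4))/(8 - 5) = (9 - 2*I)/3 = (9 - 2*I)*(⅓) = 3 - 2*I/3 ≈ 3.0 - 0.66667*I)
I = 236 (I = -6 + (246 - 1*4) = -6 + (246 - 4) = -6 + 242 = 236)
I - q(N) = 236 - 12/(3 - 2*I/3) = 236 - 12*9*(3 + 2*I/3)/85 = 236 - 108*(3 + 2*I/3)/85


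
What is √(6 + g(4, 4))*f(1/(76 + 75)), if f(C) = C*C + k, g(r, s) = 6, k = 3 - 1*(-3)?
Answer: 273614*√3/22801 ≈ 20.785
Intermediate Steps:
k = 6 (k = 3 + 3 = 6)
f(C) = 6 + C² (f(C) = C*C + 6 = C² + 6 = 6 + C²)
√(6 + g(4, 4))*f(1/(76 + 75)) = √(6 + 6)*(6 + (1/(76 + 75))²) = √12*(6 + (1/151)²) = (2*√3)*(6 + (1/151)²) = (2*√3)*(6 + 1/22801) = (2*√3)*(136807/22801) = 273614*√3/22801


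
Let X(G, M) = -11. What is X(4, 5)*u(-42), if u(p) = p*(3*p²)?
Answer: 2444904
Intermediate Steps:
u(p) = 3*p³
X(4, 5)*u(-42) = -33*(-42)³ = -33*(-74088) = -11*(-222264) = 2444904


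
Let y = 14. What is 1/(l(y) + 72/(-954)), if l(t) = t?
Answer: 53/738 ≈ 0.071816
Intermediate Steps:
1/(l(y) + 72/(-954)) = 1/(14 + 72/(-954)) = 1/(14 + 72*(-1/954)) = 1/(14 - 4/53) = 1/(738/53) = 53/738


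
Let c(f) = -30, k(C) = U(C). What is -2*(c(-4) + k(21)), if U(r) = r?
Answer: 18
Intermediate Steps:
k(C) = C
-2*(c(-4) + k(21)) = -2*(-30 + 21) = -2*(-9) = 18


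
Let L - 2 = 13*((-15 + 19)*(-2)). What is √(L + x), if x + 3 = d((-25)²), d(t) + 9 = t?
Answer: √511 ≈ 22.605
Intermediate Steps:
d(t) = -9 + t
x = 613 (x = -3 + (-9 + (-25)²) = -3 + (-9 + 625) = -3 + 616 = 613)
L = -102 (L = 2 + 13*((-15 + 19)*(-2)) = 2 + 13*(4*(-2)) = 2 + 13*(-8) = 2 - 104 = -102)
√(L + x) = √(-102 + 613) = √511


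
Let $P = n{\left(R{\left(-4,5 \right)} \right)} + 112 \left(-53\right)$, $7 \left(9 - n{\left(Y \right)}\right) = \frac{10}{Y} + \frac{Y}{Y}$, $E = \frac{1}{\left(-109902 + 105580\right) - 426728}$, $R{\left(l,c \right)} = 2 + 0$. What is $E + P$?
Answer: $- \frac{17886419757}{3017350} \approx -5927.9$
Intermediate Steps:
$R{\left(l,c \right)} = 2$
$E = - \frac{1}{431050}$ ($E = \frac{1}{-4322 - 426728} = \frac{1}{-431050} = - \frac{1}{431050} \approx -2.3199 \cdot 10^{-6}$)
$n{\left(Y \right)} = \frac{62}{7} - \frac{10}{7 Y}$ ($n{\left(Y \right)} = 9 - \frac{\frac{10}{Y} + \frac{Y}{Y}}{7} = 9 - \frac{\frac{10}{Y} + 1}{7} = 9 - \frac{1 + \frac{10}{Y}}{7} = 9 - \left(\frac{1}{7} + \frac{10}{7 Y}\right) = \frac{62}{7} - \frac{10}{7 Y}$)
$P = - \frac{41495}{7}$ ($P = \frac{2 \left(-5 + 31 \cdot 2\right)}{7 \cdot 2} + 112 \left(-53\right) = \frac{2}{7} \cdot \frac{1}{2} \left(-5 + 62\right) - 5936 = \frac{2}{7} \cdot \frac{1}{2} \cdot 57 - 5936 = \frac{57}{7} - 5936 = - \frac{41495}{7} \approx -5927.9$)
$E + P = - \frac{1}{431050} - \frac{41495}{7} = - \frac{17886419757}{3017350}$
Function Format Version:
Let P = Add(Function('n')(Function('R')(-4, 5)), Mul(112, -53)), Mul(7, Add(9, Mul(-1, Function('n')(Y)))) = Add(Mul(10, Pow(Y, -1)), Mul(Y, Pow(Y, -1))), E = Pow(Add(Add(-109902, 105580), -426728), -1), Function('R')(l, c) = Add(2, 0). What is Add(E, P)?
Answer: Rational(-17886419757, 3017350) ≈ -5927.9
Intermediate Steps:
Function('R')(l, c) = 2
E = Rational(-1, 431050) (E = Pow(Add(-4322, -426728), -1) = Pow(-431050, -1) = Rational(-1, 431050) ≈ -2.3199e-6)
Function('n')(Y) = Add(Rational(62, 7), Mul(Rational(-10, 7), Pow(Y, -1))) (Function('n')(Y) = Add(9, Mul(Rational(-1, 7), Add(Mul(10, Pow(Y, -1)), Mul(Y, Pow(Y, -1))))) = Add(9, Mul(Rational(-1, 7), Add(Mul(10, Pow(Y, -1)), 1))) = Add(9, Mul(Rational(-1, 7), Add(1, Mul(10, Pow(Y, -1))))) = Add(9, Add(Rational(-1, 7), Mul(Rational(-10, 7), Pow(Y, -1)))) = Add(Rational(62, 7), Mul(Rational(-10, 7), Pow(Y, -1))))
P = Rational(-41495, 7) (P = Add(Mul(Rational(2, 7), Pow(2, -1), Add(-5, Mul(31, 2))), Mul(112, -53)) = Add(Mul(Rational(2, 7), Rational(1, 2), Add(-5, 62)), -5936) = Add(Mul(Rational(2, 7), Rational(1, 2), 57), -5936) = Add(Rational(57, 7), -5936) = Rational(-41495, 7) ≈ -5927.9)
Add(E, P) = Add(Rational(-1, 431050), Rational(-41495, 7)) = Rational(-17886419757, 3017350)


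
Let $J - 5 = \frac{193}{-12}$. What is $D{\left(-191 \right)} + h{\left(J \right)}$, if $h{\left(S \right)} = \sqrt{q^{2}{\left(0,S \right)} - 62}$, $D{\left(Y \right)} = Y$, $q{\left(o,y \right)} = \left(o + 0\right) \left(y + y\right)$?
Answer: $-191 + i \sqrt{62} \approx -191.0 + 7.874 i$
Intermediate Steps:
$q{\left(o,y \right)} = 2 o y$ ($q{\left(o,y \right)} = o 2 y = 2 o y$)
$J = - \frac{133}{12}$ ($J = 5 + \frac{193}{-12} = 5 + 193 \left(- \frac{1}{12}\right) = 5 - \frac{193}{12} = - \frac{133}{12} \approx -11.083$)
$h{\left(S \right)} = i \sqrt{62}$ ($h{\left(S \right)} = \sqrt{\left(2 \cdot 0 S\right)^{2} - 62} = \sqrt{0^{2} - 62} = \sqrt{0 - 62} = \sqrt{-62} = i \sqrt{62}$)
$D{\left(-191 \right)} + h{\left(J \right)} = -191 + i \sqrt{62}$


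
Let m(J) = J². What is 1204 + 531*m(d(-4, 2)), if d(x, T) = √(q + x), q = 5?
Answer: 1735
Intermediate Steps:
d(x, T) = √(5 + x)
1204 + 531*m(d(-4, 2)) = 1204 + 531*(√(5 - 4))² = 1204 + 531*(√1)² = 1204 + 531*1² = 1204 + 531*1 = 1204 + 531 = 1735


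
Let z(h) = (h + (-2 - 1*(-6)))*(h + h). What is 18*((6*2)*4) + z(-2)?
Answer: 856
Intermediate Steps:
z(h) = 2*h*(4 + h) (z(h) = (h + (-2 + 6))*(2*h) = (h + 4)*(2*h) = (4 + h)*(2*h) = 2*h*(4 + h))
18*((6*2)*4) + z(-2) = 18*((6*2)*4) + 2*(-2)*(4 - 2) = 18*(12*4) + 2*(-2)*2 = 18*48 - 8 = 864 - 8 = 856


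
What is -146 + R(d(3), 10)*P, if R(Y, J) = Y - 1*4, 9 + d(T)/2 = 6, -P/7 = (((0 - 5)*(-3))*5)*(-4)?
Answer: -21146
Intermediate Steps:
P = 2100 (P = -7*((0 - 5)*(-3))*5*(-4) = -7*-5*(-3)*5*(-4) = -7*15*5*(-4) = -525*(-4) = -7*(-300) = 2100)
d(T) = -6 (d(T) = -18 + 2*6 = -18 + 12 = -6)
R(Y, J) = -4 + Y (R(Y, J) = Y - 4 = -4 + Y)
-146 + R(d(3), 10)*P = -146 + (-4 - 6)*2100 = -146 - 10*2100 = -146 - 21000 = -21146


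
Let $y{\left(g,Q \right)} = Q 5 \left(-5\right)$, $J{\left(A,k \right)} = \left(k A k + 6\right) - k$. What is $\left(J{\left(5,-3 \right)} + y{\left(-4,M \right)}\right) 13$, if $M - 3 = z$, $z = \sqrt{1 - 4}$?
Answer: $-273 - 325 i \sqrt{3} \approx -273.0 - 562.92 i$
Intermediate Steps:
$J{\left(A,k \right)} = 6 - k + A k^{2}$ ($J{\left(A,k \right)} = \left(A k k + 6\right) - k = \left(A k^{2} + 6\right) - k = \left(6 + A k^{2}\right) - k = 6 - k + A k^{2}$)
$z = i \sqrt{3}$ ($z = \sqrt{-3} = i \sqrt{3} \approx 1.732 i$)
$M = 3 + i \sqrt{3} \approx 3.0 + 1.732 i$
$y{\left(g,Q \right)} = - 25 Q$ ($y{\left(g,Q \right)} = 5 Q \left(-5\right) = - 25 Q$)
$\left(J{\left(5,-3 \right)} + y{\left(-4,M \right)}\right) 13 = \left(\left(6 - -3 + 5 \left(-3\right)^{2}\right) - 25 \left(3 + i \sqrt{3}\right)\right) 13 = \left(\left(6 + 3 + 5 \cdot 9\right) - \left(75 + 25 i \sqrt{3}\right)\right) 13 = \left(\left(6 + 3 + 45\right) - \left(75 + 25 i \sqrt{3}\right)\right) 13 = \left(54 - \left(75 + 25 i \sqrt{3}\right)\right) 13 = \left(-21 - 25 i \sqrt{3}\right) 13 = -273 - 325 i \sqrt{3}$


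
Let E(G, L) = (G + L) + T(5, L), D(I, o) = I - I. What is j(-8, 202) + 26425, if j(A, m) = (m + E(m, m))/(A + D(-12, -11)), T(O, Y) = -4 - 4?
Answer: 105401/4 ≈ 26350.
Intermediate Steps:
D(I, o) = 0
T(O, Y) = -8
E(G, L) = -8 + G + L (E(G, L) = (G + L) - 8 = -8 + G + L)
j(A, m) = (-8 + 3*m)/A (j(A, m) = (m + (-8 + m + m))/(A + 0) = (m + (-8 + 2*m))/A = (-8 + 3*m)/A)
j(-8, 202) + 26425 = (-8 + 3*202)/(-8) + 26425 = -(-8 + 606)/8 + 26425 = -⅛*598 + 26425 = -299/4 + 26425 = 105401/4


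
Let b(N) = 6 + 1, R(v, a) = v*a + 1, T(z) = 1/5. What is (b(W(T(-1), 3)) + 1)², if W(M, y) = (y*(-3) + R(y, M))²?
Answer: 64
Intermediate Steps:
T(z) = ⅕
R(v, a) = 1 + a*v (R(v, a) = a*v + 1 = 1 + a*v)
W(M, y) = (1 - 3*y + M*y)² (W(M, y) = (y*(-3) + (1 + M*y))² = (-3*y + (1 + M*y))² = (1 - 3*y + M*y)²)
b(N) = 7
(b(W(T(-1), 3)) + 1)² = (7 + 1)² = 8² = 64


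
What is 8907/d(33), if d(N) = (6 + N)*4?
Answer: 2969/52 ≈ 57.096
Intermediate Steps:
d(N) = 24 + 4*N
8907/d(33) = 8907/(24 + 4*33) = 8907/(24 + 132) = 8907/156 = 8907*(1/156) = 2969/52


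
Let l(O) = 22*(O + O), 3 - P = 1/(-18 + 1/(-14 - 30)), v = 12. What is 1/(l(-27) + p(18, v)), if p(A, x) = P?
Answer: -793/939661 ≈ -0.00084392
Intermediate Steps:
P = 2423/793 (P = 3 - 1/(-18 + 1/(-14 - 30)) = 3 - 1/(-18 + 1/(-44)) = 3 - 1/(-18 - 1/44) = 3 - 1/(-793/44) = 3 - 1*(-44/793) = 3 + 44/793 = 2423/793 ≈ 3.0555)
l(O) = 44*O (l(O) = 22*(2*O) = 44*O)
p(A, x) = 2423/793
1/(l(-27) + p(18, v)) = 1/(44*(-27) + 2423/793) = 1/(-1188 + 2423/793) = 1/(-939661/793) = -793/939661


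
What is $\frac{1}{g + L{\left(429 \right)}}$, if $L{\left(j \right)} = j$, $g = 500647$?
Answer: $\frac{1}{501076} \approx 1.9957 \cdot 10^{-6}$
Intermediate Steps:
$\frac{1}{g + L{\left(429 \right)}} = \frac{1}{500647 + 429} = \frac{1}{501076}$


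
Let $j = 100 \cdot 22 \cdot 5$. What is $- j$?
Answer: $-11000$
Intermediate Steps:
$j = 11000$ ($j = 2200 \cdot 5 = 11000$)
$- j = \left(-1\right) 11000 = -11000$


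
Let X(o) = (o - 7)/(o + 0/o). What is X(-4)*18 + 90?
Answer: 279/2 ≈ 139.50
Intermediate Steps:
X(o) = (-7 + o)/o (X(o) = (-7 + o)/(o + 0) = (-7 + o)/o)
X(-4)*18 + 90 = ((-7 - 4)/(-4))*18 + 90 = -¼*(-11)*18 + 90 = (11/4)*18 + 90 = 99/2 + 90 = 279/2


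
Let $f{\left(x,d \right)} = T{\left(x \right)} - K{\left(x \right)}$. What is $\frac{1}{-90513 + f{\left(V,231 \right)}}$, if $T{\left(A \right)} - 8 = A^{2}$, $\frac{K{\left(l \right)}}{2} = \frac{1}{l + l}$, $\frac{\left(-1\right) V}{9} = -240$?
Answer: $\frac{2160}{9882205199} \approx 2.1857 \cdot 10^{-7}$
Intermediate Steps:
$V = 2160$ ($V = \left(-9\right) \left(-240\right) = 2160$)
$K{\left(l \right)} = \frac{1}{l}$ ($K{\left(l \right)} = \frac{2}{l + l} = \frac{2}{2 l} = 2 \frac{1}{2 l} = \frac{1}{l}$)
$T{\left(A \right)} = 8 + A^{2}$
$f{\left(x,d \right)} = 8 + x^{2} - \frac{1}{x}$ ($f{\left(x,d \right)} = \left(8 + x^{2}\right) - \frac{1}{x} = 8 + x^{2} - \frac{1}{x}$)
$\frac{1}{-90513 + f{\left(V,231 \right)}} = \frac{1}{-90513 + \left(8 + 2160^{2} - \frac{1}{2160}\right)} = \frac{1}{-90513 + \left(8 + 4665600 - \frac{1}{2160}\right)} = \frac{1}{-90513 + \frac{10077713279}{2160}} = \frac{1}{\frac{9882205199}{2160}} = \frac{2160}{9882205199}$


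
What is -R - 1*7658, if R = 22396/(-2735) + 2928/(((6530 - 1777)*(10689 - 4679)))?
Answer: -11953094220042/1562534491 ≈ -7649.8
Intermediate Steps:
R = -12794912036/1562534491 (R = 22396*(-1/2735) + 2928/((4753*6010)) = -22396/2735 + 2928/28565530 = -22396/2735 + 2928*(1/28565530) = -22396/2735 + 1464/14282765 = -12794912036/1562534491 ≈ -8.1886)
-R - 1*7658 = -1*(-12794912036/1562534491) - 1*7658 = 12794912036/1562534491 - 7658 = -11953094220042/1562534491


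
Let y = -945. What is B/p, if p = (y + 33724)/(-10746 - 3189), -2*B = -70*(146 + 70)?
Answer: -105348600/32779 ≈ -3213.9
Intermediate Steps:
B = 7560 (B = -(-35)*(146 + 70) = -(-35)*216 = -½*(-15120) = 7560)
p = -32779/13935 (p = (-945 + 33724)/(-10746 - 3189) = 32779/(-13935) = 32779*(-1/13935) = -32779/13935 ≈ -2.3523)
B/p = 7560/(-32779/13935) = 7560*(-13935/32779) = -105348600/32779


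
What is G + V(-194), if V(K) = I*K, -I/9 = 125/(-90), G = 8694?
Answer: 6269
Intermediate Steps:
I = 25/2 (I = -1125/(-90) = -1125*(-1)/90 = -9*(-25/18) = 25/2 ≈ 12.500)
V(K) = 25*K/2
G + V(-194) = 8694 + (25/2)*(-194) = 8694 - 2425 = 6269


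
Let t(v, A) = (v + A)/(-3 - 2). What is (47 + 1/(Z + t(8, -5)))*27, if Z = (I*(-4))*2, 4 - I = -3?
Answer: 358992/283 ≈ 1268.5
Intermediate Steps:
I = 7 (I = 4 - 1*(-3) = 4 + 3 = 7)
Z = -56 (Z = (7*(-4))*2 = -28*2 = -56)
t(v, A) = -A/5 - v/5 (t(v, A) = (A + v)/(-5) = (A + v)*(-1/5) = -A/5 - v/5)
(47 + 1/(Z + t(8, -5)))*27 = (47 + 1/(-56 + (-1/5*(-5) - 1/5*8)))*27 = (47 + 1/(-56 + (1 - 8/5)))*27 = (47 + 1/(-56 - 3/5))*27 = (47 + 1/(-283/5))*27 = (47 - 5/283)*27 = (13296/283)*27 = 358992/283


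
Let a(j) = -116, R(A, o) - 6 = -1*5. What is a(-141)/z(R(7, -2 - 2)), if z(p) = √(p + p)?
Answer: -58*√2 ≈ -82.024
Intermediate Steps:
R(A, o) = 1 (R(A, o) = 6 - 1*5 = 6 - 5 = 1)
z(p) = √2*√p (z(p) = √(2*p) = √2*√p)
a(-141)/z(R(7, -2 - 2)) = -116*√2/2 = -58*√2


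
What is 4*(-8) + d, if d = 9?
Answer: -23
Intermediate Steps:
4*(-8) + d = 4*(-8) + 9 = -32 + 9 = -23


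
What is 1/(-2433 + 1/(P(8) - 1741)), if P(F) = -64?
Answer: -1805/4391566 ≈ -0.00041102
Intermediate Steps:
1/(-2433 + 1/(P(8) - 1741)) = 1/(-2433 + 1/(-64 - 1741)) = 1/(-2433 + 1/(-1805)) = 1/(-2433 - 1/1805) = 1/(-4391566/1805) = -1805/4391566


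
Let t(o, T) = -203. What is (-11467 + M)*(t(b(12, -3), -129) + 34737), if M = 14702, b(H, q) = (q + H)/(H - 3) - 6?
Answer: 111717490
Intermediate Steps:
b(H, q) = -6 + (H + q)/(-3 + H) (b(H, q) = (H + q)/(-3 + H) - 6 = -6 + (H + q)/(-3 + H))
(-11467 + M)*(t(b(12, -3), -129) + 34737) = (-11467 + 14702)*(-203 + 34737) = 3235*34534 = 111717490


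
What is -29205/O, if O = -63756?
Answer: 295/644 ≈ 0.45807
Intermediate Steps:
-29205/O = -29205/(-63756) = -29205*(-1/63756) = 295/644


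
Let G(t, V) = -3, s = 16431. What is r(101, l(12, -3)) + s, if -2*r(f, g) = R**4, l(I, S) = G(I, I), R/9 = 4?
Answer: -823377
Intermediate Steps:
R = 36 (R = 9*4 = 36)
l(I, S) = -3
r(f, g) = -839808 (r(f, g) = -1/2*36**4 = -1/2*1679616 = -839808)
r(101, l(12, -3)) + s = -839808 + 16431 = -823377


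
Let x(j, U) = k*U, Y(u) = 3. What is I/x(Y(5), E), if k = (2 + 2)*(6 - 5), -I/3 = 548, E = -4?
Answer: 411/4 ≈ 102.75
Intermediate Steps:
I = -1644 (I = -3*548 = -1644)
k = 4 (k = 4*1 = 4)
x(j, U) = 4*U
I/x(Y(5), E) = -1644/(4*(-4)) = -1644/(-16) = -1644*(-1/16) = 411/4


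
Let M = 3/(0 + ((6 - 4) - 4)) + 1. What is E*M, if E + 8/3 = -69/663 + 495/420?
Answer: 29557/37128 ≈ 0.79608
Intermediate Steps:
E = -29557/18564 (E = -8/3 + (-69/663 + 495/420) = -8/3 + (-69*1/663 + 495*(1/420)) = -8/3 + (-23/221 + 33/28) = -8/3 + 6649/6188 = -29557/18564 ≈ -1.5922)
M = -½ (M = 3/(0 + (2 - 4)) + 1 = 3/(0 - 2) + 1 = 3/(-2) + 1 = -½*3 + 1 = -3/2 + 1 = -½ ≈ -0.50000)
E*M = -29557/18564*(-½) = 29557/37128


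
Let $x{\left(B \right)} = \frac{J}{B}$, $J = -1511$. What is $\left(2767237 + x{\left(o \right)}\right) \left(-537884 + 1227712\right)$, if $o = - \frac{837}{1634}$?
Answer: $\frac{1599467169499004}{837} \approx 1.911 \cdot 10^{12}$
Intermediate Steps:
$o = - \frac{837}{1634}$ ($o = \left(-837\right) \frac{1}{1634} = - \frac{837}{1634} \approx -0.51224$)
$x{\left(B \right)} = - \frac{1511}{B}$
$\left(2767237 + x{\left(o \right)}\right) \left(-537884 + 1227712\right) = \left(2767237 - \frac{1511}{- \frac{837}{1634}}\right) \left(-537884 + 1227712\right) = \left(2767237 - - \frac{2468974}{837}\right) 689828 = \left(2767237 + \frac{2468974}{837}\right) 689828 = \frac{2318646343}{837} \cdot 689828 = \frac{1599467169499004}{837}$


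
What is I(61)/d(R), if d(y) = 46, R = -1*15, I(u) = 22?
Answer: 11/23 ≈ 0.47826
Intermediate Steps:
R = -15
I(61)/d(R) = 22/46 = 22*(1/46) = 11/23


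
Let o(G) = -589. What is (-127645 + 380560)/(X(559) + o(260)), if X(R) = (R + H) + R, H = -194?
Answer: 50583/67 ≈ 754.97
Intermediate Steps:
X(R) = -194 + 2*R (X(R) = (R - 194) + R = (-194 + R) + R = -194 + 2*R)
(-127645 + 380560)/(X(559) + o(260)) = (-127645 + 380560)/((-194 + 2*559) - 589) = 252915/((-194 + 1118) - 589) = 252915/(924 - 589) = 252915/335 = 252915*(1/335) = 50583/67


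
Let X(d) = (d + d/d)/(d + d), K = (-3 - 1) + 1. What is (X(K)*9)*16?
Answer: 48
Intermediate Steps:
K = -3 (K = -4 + 1 = -3)
X(d) = (1 + d)/(2*d) (X(d) = (d + 1)/((2*d)) = (1 + d)*(1/(2*d)) = (1 + d)/(2*d))
(X(K)*9)*16 = (((½)*(1 - 3)/(-3))*9)*16 = (((½)*(-⅓)*(-2))*9)*16 = ((⅓)*9)*16 = 3*16 = 48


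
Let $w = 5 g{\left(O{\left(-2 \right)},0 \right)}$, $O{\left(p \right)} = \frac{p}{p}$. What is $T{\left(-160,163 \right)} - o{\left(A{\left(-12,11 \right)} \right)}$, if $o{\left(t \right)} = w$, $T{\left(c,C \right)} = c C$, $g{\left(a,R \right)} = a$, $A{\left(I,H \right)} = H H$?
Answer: $-26085$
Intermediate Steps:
$A{\left(I,H \right)} = H^{2}$
$O{\left(p \right)} = 1$
$T{\left(c,C \right)} = C c$
$w = 5$ ($w = 5 \cdot 1 = 5$)
$o{\left(t \right)} = 5$
$T{\left(-160,163 \right)} - o{\left(A{\left(-12,11 \right)} \right)} = 163 \left(-160\right) - 5 = -26080 - 5 = -26085$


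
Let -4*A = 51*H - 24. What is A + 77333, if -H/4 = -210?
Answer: 66629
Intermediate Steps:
H = 840 (H = -4*(-210) = 840)
A = -10704 (A = -(51*840 - 24)/4 = -(42840 - 24)/4 = -¼*42816 = -10704)
A + 77333 = -10704 + 77333 = 66629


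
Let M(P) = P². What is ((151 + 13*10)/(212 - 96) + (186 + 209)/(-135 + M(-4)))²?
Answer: 153289161/190550416 ≈ 0.80445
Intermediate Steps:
((151 + 13*10)/(212 - 96) + (186 + 209)/(-135 + M(-4)))² = ((151 + 13*10)/(212 - 96) + (186 + 209)/(-135 + (-4)²))² = ((151 + 130)/116 + 395/(-135 + 16))² = (281*(1/116) + 395/(-119))² = (281/116 + 395*(-1/119))² = (281/116 - 395/119)² = (-12381/13804)² = 153289161/190550416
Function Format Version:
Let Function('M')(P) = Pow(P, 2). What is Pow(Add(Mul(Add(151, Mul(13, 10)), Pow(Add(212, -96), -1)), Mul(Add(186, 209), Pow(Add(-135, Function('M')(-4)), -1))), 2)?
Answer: Rational(153289161, 190550416) ≈ 0.80445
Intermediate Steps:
Pow(Add(Mul(Add(151, Mul(13, 10)), Pow(Add(212, -96), -1)), Mul(Add(186, 209), Pow(Add(-135, Function('M')(-4)), -1))), 2) = Pow(Add(Mul(Add(151, Mul(13, 10)), Pow(Add(212, -96), -1)), Mul(Add(186, 209), Pow(Add(-135, Pow(-4, 2)), -1))), 2) = Pow(Add(Mul(Add(151, 130), Pow(116, -1)), Mul(395, Pow(Add(-135, 16), -1))), 2) = Pow(Add(Mul(281, Rational(1, 116)), Mul(395, Pow(-119, -1))), 2) = Pow(Add(Rational(281, 116), Mul(395, Rational(-1, 119))), 2) = Pow(Add(Rational(281, 116), Rational(-395, 119)), 2) = Pow(Rational(-12381, 13804), 2) = Rational(153289161, 190550416)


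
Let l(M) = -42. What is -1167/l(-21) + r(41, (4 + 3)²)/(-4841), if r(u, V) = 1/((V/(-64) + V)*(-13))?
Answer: 10796093345/388548342 ≈ 27.786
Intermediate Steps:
r(u, V) = -64/(819*V) (r(u, V) = -1/13/(V*(-1/64) + V) = -1/13/(-V/64 + V) = -1/13/(63*V/64) = (64/(63*V))*(-1/13) = -64/(819*V))
-1167/l(-21) + r(41, (4 + 3)²)/(-4841) = -1167/(-42) - 64/(819*(4 + 3)²)/(-4841) = -1167*(-1/42) - 64/(819*(7²))*(-1/4841) = 389/14 - 64/819/49*(-1/4841) = 389/14 - 64/819*1/49*(-1/4841) = 389/14 - 64/40131*(-1/4841) = 389/14 + 64/194274171 = 10796093345/388548342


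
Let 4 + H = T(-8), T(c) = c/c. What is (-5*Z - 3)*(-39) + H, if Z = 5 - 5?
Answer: 114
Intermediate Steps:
Z = 0
T(c) = 1
H = -3 (H = -4 + 1 = -3)
(-5*Z - 3)*(-39) + H = (-5*0 - 3)*(-39) - 3 = (0 - 3)*(-39) - 3 = -3*(-39) - 3 = 117 - 3 = 114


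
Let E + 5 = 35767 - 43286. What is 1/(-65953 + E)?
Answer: -1/73477 ≈ -1.3610e-5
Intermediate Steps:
E = -7524 (E = -5 + (35767 - 43286) = -5 - 7519 = -7524)
1/(-65953 + E) = 1/(-65953 - 7524) = 1/(-73477) = -1/73477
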